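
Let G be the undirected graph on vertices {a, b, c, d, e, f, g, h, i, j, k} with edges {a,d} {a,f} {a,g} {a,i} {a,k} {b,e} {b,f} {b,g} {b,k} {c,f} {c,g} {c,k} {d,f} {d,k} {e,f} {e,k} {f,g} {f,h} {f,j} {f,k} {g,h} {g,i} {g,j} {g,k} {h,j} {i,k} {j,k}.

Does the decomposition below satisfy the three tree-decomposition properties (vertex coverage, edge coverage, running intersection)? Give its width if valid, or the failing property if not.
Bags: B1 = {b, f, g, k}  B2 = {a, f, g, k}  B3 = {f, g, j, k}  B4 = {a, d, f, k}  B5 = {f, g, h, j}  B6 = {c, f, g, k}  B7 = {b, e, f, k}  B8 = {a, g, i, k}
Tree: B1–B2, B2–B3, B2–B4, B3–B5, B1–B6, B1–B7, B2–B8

Every vertex of G appears in some bag (union = {a, b, c, d, e, f, g, h, i, j, k}); every edge is covered by a bag; and for each vertex v the set of bags containing v is connected in the bag tree. The decomposition is therefore valid. The largest bag has 4 vertices, so the width is 3.

Yes; width 3.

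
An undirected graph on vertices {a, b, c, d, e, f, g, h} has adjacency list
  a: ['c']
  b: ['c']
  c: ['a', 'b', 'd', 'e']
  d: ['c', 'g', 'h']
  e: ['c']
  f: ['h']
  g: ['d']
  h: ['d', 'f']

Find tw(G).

1

A width-1 tree decomposition is:
Bags: B1 = {c, d}  B2 = {d, h}  B3 = {b, c}  B4 = {c, e}  B5 = {a, c}  B6 = {f, h}  B7 = {d, g}
Tree: B1–B2, B1–B3, B1–B4, B4–B5, B2–B6, B1–B7
The largest bag has 2 vertices, giving width 1; this decomposition certifies tw(G) ≤ 1. Since G has at least one edge (e.g. c–d), it is not an edgeless graph, so tw(G) ≥ 1. Therefore the treewidth is 1.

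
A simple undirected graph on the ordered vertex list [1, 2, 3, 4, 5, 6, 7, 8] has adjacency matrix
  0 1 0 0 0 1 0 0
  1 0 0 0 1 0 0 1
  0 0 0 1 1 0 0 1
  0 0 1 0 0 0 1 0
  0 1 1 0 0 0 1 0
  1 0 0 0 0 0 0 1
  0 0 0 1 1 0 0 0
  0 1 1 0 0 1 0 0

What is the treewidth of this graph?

2

A width-2 tree decomposition is:
Bags: B1 = {3, 4, 7}  B2 = {3, 5, 7}  B3 = {3, 5, 8}  B4 = {2, 5, 8}  B5 = {2, 6, 8}  B6 = {1, 2, 6}
Tree: B1–B2, B2–B3, B3–B4, B4–B5, B5–B6
Every bag has size at most 3, so the width is 3 − 1 = 2 and tw(G) ≤ 2. The edges 4–7–5–3–4 form a cycle, so G is not a tree and its treewidth is at least 2. Therefore the treewidth is 2.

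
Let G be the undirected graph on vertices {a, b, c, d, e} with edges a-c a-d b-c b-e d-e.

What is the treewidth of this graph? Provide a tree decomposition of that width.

Every bag has size at most 3, so the width is 3 − 1 = 2 and tw(G) ≤ 2. Since a–c–b–e–d–a is a cycle in G, G is not acyclic. Forests are exactly the graphs of treewidth ≤ 1, so tw(G) ≥ 2. Hence tw(G) = 2 exactly.

Treewidth 2.
Bags: B1 = {a, b, c}  B2 = {a, b, e}  B3 = {a, d, e}
Tree: B1–B2, B2–B3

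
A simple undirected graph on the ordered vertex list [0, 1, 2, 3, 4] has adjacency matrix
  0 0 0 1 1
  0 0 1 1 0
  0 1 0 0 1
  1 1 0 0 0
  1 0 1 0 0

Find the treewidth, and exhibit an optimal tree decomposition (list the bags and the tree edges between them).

Treewidth 2.
Bags: B1 = {0, 3, 4}  B2 = {2, 3, 4}  B3 = {1, 2, 3}
Tree: B1–B2, B2–B3

Each bag holds 3 vertices, so the decomposition has width 2, which upper-bounds the treewidth. Since 3–0–4–2–1–3 is a cycle in G, G is not acyclic. Forests are exactly the graphs of treewidth ≤ 1, so tw(G) ≥ 2. Combining the bounds, tw(G) = 2.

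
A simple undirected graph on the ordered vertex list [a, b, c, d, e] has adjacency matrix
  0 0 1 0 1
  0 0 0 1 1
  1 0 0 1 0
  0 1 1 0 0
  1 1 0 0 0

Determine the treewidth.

2

A width-2 tree decomposition is:
Bags: B1 = {b, c, d}  B2 = {b, c, e}  B3 = {a, c, e}
Tree: B1–B2, B2–B3
Each bag holds 3 vertices, so the decomposition has width 2, which upper-bounds the treewidth. Since c–d–b–e–a–c is a cycle in G, G is not acyclic. Forests are exactly the graphs of treewidth ≤ 1, so tw(G) ≥ 2. Combining the bounds, tw(G) = 2.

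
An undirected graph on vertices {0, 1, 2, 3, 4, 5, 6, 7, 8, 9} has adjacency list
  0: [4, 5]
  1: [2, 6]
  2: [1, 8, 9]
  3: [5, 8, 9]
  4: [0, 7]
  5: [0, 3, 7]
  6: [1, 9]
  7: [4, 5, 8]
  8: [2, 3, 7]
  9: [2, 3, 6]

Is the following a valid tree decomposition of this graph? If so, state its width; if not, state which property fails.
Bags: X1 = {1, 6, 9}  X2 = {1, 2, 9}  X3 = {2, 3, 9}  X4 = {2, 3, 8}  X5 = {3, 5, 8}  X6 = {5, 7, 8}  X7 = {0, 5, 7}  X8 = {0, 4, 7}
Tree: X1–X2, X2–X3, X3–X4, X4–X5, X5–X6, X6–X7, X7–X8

Yes; width 2.

Every vertex of G appears in some bag (union = {0, 1, 2, 3, 4, 5, 6, 7, 8, 9}); every edge is covered by a bag; and for each vertex v the set of bags containing v is connected in the bag tree. The decomposition is therefore valid. The largest bag has 3 vertices, so the width is 2.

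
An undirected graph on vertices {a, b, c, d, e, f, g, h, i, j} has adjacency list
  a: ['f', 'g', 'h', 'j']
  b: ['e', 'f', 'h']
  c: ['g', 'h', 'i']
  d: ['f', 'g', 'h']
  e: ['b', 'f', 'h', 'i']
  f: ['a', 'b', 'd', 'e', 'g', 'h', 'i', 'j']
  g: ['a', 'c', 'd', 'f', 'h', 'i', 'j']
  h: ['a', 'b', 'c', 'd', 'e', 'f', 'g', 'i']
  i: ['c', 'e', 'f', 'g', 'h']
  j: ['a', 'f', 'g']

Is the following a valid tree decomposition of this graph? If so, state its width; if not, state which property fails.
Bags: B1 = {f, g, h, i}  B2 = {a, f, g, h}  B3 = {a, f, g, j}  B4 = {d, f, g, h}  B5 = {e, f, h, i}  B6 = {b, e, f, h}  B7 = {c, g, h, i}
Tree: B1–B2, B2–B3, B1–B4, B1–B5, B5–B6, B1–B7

Checking the three conditions: (i) the bags cover all of {a, b, c, d, e, f, g, h, i, j}; (ii) for each edge, some bag contains both endpoints; (iii) the bags containing any fixed vertex form a subtree. All hold, so the decomposition is valid with width 4 − 1 = 3.

Yes; width 3.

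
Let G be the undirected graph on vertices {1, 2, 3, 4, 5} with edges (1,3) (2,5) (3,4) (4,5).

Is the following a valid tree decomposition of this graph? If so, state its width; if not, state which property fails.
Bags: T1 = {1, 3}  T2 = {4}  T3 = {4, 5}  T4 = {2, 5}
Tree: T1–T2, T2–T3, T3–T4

A tree decomposition must satisfy three properties: every vertex lies in some bag; for every edge, both endpoints lie together in some bag; and for every vertex, the bags containing it form a connected subtree. Here edge (3,4) lies in no bag, so the decomposition is invalid.

No — edge (3,4) lies in no bag.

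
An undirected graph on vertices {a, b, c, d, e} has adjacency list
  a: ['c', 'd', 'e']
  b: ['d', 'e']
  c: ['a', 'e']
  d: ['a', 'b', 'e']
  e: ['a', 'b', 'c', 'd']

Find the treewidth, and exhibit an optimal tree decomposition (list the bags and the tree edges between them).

Treewidth 2.
One such decomposition:
Bags: B1 = {a, d, e}  B2 = {a, c, e}  B3 = {b, d, e}
Tree: B1–B2, B1–B3

The largest bag has 3 vertices, giving width 2; this decomposition certifies tw(G) ≤ 2. On the other hand G contains the 3-clique {a, d, e}. A clique must lie in a single bag of any decomposition, so no decomposition can have width below 2. Hence tw(G) = 2 exactly.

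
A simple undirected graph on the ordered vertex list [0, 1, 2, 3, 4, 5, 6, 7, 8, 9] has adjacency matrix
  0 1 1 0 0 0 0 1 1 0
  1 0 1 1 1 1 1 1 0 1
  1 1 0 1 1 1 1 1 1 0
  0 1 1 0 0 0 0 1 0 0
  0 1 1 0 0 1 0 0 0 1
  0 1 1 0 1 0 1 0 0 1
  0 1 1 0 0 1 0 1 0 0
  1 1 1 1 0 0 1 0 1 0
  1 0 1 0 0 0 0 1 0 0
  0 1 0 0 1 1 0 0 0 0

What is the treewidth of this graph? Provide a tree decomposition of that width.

The largest bag has 4 vertices, giving width 3; this decomposition certifies tw(G) ≤ 3. On the other hand G contains the 4-clique {0, 2, 7, 8}. A clique must lie in a single bag of any decomposition, so no decomposition can have width below 3. The upper and lower bounds meet at 3, so that is the treewidth.

Treewidth 3.
Bags: B1 = {1, 2, 4, 5}  B2 = {1, 2, 5, 6}  B3 = {1, 2, 6, 7}  B4 = {1, 2, 3, 7}  B5 = {0, 1, 2, 7}  B6 = {0, 2, 7, 8}  B7 = {1, 4, 5, 9}
Tree: B1–B2, B2–B3, B3–B4, B4–B5, B5–B6, B1–B7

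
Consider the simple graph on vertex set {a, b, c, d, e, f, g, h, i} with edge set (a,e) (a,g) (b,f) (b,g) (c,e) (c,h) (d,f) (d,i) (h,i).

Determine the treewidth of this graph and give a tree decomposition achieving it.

Treewidth 2.
One optimal decomposition is:
Bags: B1 = {c, e, h}  B2 = {a, e, h}  B3 = {a, g, h}  B4 = {b, g, h}  B5 = {b, f, h}  B6 = {d, f, h}  B7 = {d, h, i}
Tree: B1–B2, B2–B3, B3–B4, B4–B5, B5–B6, B6–B7

The largest bag has 3 vertices, giving width 2; this decomposition certifies tw(G) ≤ 2. For the lower bound, G contains the cycle h–c–e–a–g–b–f–d–i–h, so G is not a forest; only forests have treewidth ≤ 1, hence tw(G) ≥ 2. Combining the bounds, tw(G) = 2.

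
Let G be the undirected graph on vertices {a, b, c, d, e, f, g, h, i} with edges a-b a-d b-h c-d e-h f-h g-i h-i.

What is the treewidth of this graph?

A width-1 tree decomposition is:
Bags: B1 = {b, h}  B2 = {a, b}  B3 = {h, i}  B4 = {a, d}  B5 = {e, h}  B6 = {c, d}  B7 = {g, i}  B8 = {f, h}
Tree: B1–B2, B1–B3, B2–B4, B3–B5, B4–B6, B3–B7, B1–B8
Each bag holds 2 vertices, so the decomposition has width 1, which upper-bounds the treewidth. G has an edge, so its treewidth is at least 1. The upper and lower bounds meet at 1, so that is the treewidth.

1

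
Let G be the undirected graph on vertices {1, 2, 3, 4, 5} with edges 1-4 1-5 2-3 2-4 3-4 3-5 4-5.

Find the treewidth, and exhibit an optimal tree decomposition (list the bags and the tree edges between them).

Treewidth 2.
One optimal decomposition is:
Bags: B1 = {3, 4, 5}  B2 = {1, 4, 5}  B3 = {2, 3, 4}
Tree: B1–B2, B1–B3

Each bag holds 3 vertices, so the decomposition has width 2, which upper-bounds the treewidth. On the other hand G contains the 3-clique {1, 4, 5}. A clique must lie in a single bag of any decomposition, so no decomposition can have width below 2. The upper and lower bounds meet at 2, so that is the treewidth.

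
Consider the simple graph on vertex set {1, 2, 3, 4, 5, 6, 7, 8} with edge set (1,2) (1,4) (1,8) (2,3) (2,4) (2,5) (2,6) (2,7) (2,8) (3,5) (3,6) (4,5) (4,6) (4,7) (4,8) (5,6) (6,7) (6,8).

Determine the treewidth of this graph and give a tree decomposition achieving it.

Treewidth 3.
One such decomposition:
Bags: B1 = {2, 4, 5, 6}  B2 = {2, 3, 5, 6}  B3 = {2, 4, 6, 8}  B4 = {2, 4, 6, 7}  B5 = {1, 2, 4, 8}
Tree: B1–B2, B1–B3, B1–B4, B3–B5

The largest bag has 4 vertices, giving width 3; this decomposition certifies tw(G) ≤ 3. On the other hand G contains the 4-clique {2, 3, 5, 6}. A clique must lie in a single bag of any decomposition, so no decomposition can have width below 3. Combining the bounds, tw(G) = 3.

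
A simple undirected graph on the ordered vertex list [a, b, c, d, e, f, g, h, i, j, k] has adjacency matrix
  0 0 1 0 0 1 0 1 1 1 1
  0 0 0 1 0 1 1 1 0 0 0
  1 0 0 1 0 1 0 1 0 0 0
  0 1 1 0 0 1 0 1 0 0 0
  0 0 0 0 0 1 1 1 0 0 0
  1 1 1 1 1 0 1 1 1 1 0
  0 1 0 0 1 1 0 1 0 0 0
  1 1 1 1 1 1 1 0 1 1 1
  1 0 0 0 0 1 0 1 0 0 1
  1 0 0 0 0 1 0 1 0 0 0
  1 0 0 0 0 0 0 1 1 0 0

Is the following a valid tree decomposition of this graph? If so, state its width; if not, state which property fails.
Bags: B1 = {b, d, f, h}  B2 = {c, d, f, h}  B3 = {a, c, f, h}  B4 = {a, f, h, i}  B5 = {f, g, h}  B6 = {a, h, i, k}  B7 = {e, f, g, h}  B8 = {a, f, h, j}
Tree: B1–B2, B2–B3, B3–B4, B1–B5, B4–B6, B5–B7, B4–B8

No — edge (b,g) lies in no bag.

A tree decomposition must satisfy three properties: every vertex lies in some bag; for every edge, both endpoints lie together in some bag; and for every vertex, the bags containing it form a connected subtree. Here edge (b,g) lies in no bag, so the decomposition is invalid.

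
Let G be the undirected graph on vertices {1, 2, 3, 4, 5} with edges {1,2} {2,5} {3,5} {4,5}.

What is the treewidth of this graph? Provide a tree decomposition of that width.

Each bag holds 2 vertices, so the decomposition has width 1, which upper-bounds the treewidth. Since G has at least one edge (e.g. 2–5), it is not an edgeless graph, so tw(G) ≥ 1. Hence tw(G) = 1 exactly.

Treewidth 1.
One optimal decomposition is:
Bags: B1 = {2, 5}  B2 = {3, 5}  B3 = {4, 5}  B4 = {1, 2}
Tree: B1–B2, B2–B3, B1–B4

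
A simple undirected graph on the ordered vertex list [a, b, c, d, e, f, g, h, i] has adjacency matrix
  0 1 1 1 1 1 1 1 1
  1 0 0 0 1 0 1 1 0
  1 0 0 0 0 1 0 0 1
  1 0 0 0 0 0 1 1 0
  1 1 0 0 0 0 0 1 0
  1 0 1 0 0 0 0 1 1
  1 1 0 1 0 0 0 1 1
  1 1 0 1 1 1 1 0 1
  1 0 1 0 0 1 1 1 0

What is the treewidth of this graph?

3

A width-3 tree decomposition is:
Bags: B1 = {a, g, h, i}  B2 = {a, b, g, h}  B3 = {a, f, h, i}  B4 = {a, b, e, h}  B5 = {a, d, g, h}  B6 = {a, c, f, i}
Tree: B1–B2, B1–B3, B2–B4, B2–B5, B3–B6
Every bag has size at most 4, so the width is 4 − 1 = 3 and tw(G) ≤ 3. Conversely, {a, d, g, h} is a clique of size 4, and the vertices of any clique must share a bag in every tree decomposition; so some bag has ≥ 4 vertices and tw(G) ≥ 3. The upper and lower bounds meet at 3, so that is the treewidth.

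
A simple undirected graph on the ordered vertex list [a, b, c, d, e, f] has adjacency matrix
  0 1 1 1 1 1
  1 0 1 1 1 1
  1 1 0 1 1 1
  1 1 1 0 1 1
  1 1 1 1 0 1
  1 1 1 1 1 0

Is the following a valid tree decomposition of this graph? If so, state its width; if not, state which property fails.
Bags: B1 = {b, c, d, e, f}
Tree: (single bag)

No — vertex a appears in no bag.

A tree decomposition must satisfy three properties: every vertex lies in some bag; for every edge, both endpoints lie together in some bag; and for every vertex, the bags containing it form a connected subtree. Here vertex a appears in no bag, so the decomposition is invalid.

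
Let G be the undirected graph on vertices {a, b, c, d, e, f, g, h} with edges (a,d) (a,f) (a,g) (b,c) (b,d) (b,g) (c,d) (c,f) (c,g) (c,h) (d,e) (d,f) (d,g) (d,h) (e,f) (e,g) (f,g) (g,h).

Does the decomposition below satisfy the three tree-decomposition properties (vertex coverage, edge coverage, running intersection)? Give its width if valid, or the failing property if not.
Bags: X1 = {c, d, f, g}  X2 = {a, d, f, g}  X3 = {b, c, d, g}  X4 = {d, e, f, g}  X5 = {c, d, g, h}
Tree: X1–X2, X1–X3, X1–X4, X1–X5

Yes; width 3.

Every vertex of G appears in some bag (union = {a, b, c, d, e, f, g, h}); every edge is covered by a bag; and for each vertex v the set of bags containing v is connected in the bag tree. The decomposition is therefore valid. The largest bag has 4 vertices, so the width is 3.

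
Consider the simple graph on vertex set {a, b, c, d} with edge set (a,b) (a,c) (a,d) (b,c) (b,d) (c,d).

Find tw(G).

A width-3 tree decomposition is:
Bags: B1 = {a, b, c, d}
Tree: (single bag)
With just one bag of size 4, the width is 4 − 1 = 3, so tw(G) ≤ 3. On the other hand G contains the 4-clique {a, b, c, d}. A clique must lie in a single bag of any decomposition, so no decomposition can have width below 3. The upper and lower bounds meet at 3, so that is the treewidth.

3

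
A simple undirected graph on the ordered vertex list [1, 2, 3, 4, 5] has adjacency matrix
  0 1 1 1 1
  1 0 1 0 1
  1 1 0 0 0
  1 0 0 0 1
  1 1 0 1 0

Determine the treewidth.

A width-2 tree decomposition is:
Bags: B1 = {1, 4, 5}  B2 = {1, 2, 5}  B3 = {1, 2, 3}
Tree: B1–B2, B2–B3
Each bag holds 3 vertices, so the decomposition has width 2, which upper-bounds the treewidth. On the other hand G contains the 3-clique {1, 2, 3}. A clique must lie in a single bag of any decomposition, so no decomposition can have width below 2. Hence tw(G) = 2 exactly.

2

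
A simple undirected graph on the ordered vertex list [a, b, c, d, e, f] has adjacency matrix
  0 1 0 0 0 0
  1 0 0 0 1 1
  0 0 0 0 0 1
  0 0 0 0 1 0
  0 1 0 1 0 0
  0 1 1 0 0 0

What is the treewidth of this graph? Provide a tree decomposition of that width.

Treewidth 1.
One optimal decomposition is:
Bags: B1 = {c, f}  B2 = {b, f}  B3 = {b, e}  B4 = {a, b}  B5 = {d, e}
Tree: B1–B2, B2–B3, B3–B4, B3–B5

Each bag holds 2 vertices, so the decomposition has width 1, which upper-bounds the treewidth. Any graph with an edge has treewidth ≥ 1, and G has the edge f–c. Combining the bounds, tw(G) = 1.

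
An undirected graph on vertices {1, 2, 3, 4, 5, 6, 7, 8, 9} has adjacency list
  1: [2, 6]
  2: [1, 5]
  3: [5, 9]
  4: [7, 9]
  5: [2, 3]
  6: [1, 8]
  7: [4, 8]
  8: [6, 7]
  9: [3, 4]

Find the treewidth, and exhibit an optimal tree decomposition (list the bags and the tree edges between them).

Treewidth 2.
Bags: B1 = {3, 5, 9}  B2 = {4, 5, 9}  B3 = {4, 5, 7}  B4 = {5, 7, 8}  B5 = {5, 6, 8}  B6 = {1, 5, 6}  B7 = {1, 2, 5}
Tree: B1–B2, B2–B3, B3–B4, B4–B5, B5–B6, B6–B7

Each bag holds 3 vertices, so the decomposition has width 2, which upper-bounds the treewidth. The edges 5–3–9–4–7–8–6–1–2–5 form a cycle, so G is not a tree and its treewidth is at least 2. Therefore the treewidth is 2.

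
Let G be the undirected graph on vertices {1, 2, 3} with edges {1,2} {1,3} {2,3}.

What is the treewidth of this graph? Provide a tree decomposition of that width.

Treewidth 2.
One optimal decomposition is:
Bags: B1 = {1, 2, 3}
Tree: (single bag)

With just one bag of size 3, the width is 3 − 1 = 2, so tw(G) ≤ 2. On the other hand G contains the 3-clique {1, 2, 3}. A clique must lie in a single bag of any decomposition, so no decomposition can have width below 2. Combining the bounds, tw(G) = 2.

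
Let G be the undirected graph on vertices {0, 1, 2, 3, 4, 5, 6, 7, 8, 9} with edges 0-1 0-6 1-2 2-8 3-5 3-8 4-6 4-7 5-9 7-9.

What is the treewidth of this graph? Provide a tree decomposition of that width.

Treewidth 2.
Bags: B1 = {0, 1, 6}  B2 = {1, 2, 6}  B3 = {2, 6, 8}  B4 = {3, 6, 8}  B5 = {3, 5, 6}  B6 = {5, 6, 9}  B7 = {6, 7, 9}  B8 = {4, 6, 7}
Tree: B1–B2, B2–B3, B3–B4, B4–B5, B5–B6, B6–B7, B7–B8

Each bag holds 3 vertices, so the decomposition has width 2, which upper-bounds the treewidth. Since 6–0–1–2–8–3–5–9–7–4–6 is a cycle in G, G is not acyclic. Forests are exactly the graphs of treewidth ≤ 1, so tw(G) ≥ 2. Therefore the treewidth is 2.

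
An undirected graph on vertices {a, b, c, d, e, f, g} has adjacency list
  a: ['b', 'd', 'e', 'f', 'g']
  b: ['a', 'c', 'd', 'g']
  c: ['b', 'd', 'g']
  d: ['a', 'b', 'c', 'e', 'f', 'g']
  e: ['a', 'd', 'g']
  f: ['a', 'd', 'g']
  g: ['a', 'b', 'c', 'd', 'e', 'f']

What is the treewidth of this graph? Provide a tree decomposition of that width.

The largest bag has 4 vertices, giving width 3; this decomposition certifies tw(G) ≤ 3. On the other hand G contains the 4-clique {b, c, d, g}. A clique must lie in a single bag of any decomposition, so no decomposition can have width below 3. Combining the bounds, tw(G) = 3.

Treewidth 3.
Bags: B1 = {a, d, e, g}  B2 = {a, b, d, g}  B3 = {a, d, f, g}  B4 = {b, c, d, g}
Tree: B1–B2, B1–B3, B2–B4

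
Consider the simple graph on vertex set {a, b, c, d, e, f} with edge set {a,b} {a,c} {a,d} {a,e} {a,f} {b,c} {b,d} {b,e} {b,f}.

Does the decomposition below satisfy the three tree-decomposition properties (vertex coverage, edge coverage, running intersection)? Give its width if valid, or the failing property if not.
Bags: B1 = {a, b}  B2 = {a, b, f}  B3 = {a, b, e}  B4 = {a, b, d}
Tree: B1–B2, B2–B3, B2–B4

A tree decomposition must satisfy three properties: every vertex lies in some bag; for every edge, both endpoints lie together in some bag; and for every vertex, the bags containing it form a connected subtree. Here vertex c appears in no bag, so the decomposition is invalid.

No — vertex c appears in no bag.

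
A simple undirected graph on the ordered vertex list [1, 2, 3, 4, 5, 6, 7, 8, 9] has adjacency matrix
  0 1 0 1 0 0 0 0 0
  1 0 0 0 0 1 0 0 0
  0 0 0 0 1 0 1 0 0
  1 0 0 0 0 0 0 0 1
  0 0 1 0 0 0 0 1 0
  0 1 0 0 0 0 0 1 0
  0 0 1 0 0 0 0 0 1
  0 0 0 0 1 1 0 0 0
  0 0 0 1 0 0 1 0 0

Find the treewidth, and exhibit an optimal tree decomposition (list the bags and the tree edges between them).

Every bag has size at most 3, so the width is 3 − 1 = 2 and tw(G) ≤ 2. For the lower bound, G contains the cycle 6–8–5–3–7–9–4–1–2–6, so G is not a forest; only forests have treewidth ≤ 1, hence tw(G) ≥ 2. Therefore the treewidth is 2.

Treewidth 2.
One such decomposition:
Bags: B1 = {5, 6, 8}  B2 = {3, 5, 6}  B3 = {3, 6, 7}  B4 = {6, 7, 9}  B5 = {4, 6, 9}  B6 = {1, 4, 6}  B7 = {1, 2, 6}
Tree: B1–B2, B2–B3, B3–B4, B4–B5, B5–B6, B6–B7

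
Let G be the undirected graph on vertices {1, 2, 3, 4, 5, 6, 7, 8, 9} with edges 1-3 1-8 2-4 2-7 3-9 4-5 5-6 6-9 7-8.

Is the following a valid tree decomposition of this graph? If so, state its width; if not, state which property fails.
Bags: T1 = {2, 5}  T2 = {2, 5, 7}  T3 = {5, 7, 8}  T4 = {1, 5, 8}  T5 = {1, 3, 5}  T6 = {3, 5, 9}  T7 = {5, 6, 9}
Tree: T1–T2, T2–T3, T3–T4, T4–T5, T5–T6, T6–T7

A tree decomposition must satisfy three properties: every vertex lies in some bag; for every edge, both endpoints lie together in some bag; and for every vertex, the bags containing it form a connected subtree. Here vertex 4 appears in no bag, so the decomposition is invalid.

No — vertex 4 appears in no bag.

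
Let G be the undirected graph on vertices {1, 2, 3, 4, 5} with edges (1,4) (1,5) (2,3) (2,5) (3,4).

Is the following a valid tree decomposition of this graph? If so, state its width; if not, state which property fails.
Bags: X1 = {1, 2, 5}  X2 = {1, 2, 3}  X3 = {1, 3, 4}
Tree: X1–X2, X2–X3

Checking the three conditions: (i) the bags cover all of {1, 2, 3, 4, 5}; (ii) for each edge, some bag contains both endpoints; (iii) the bags containing any fixed vertex form a subtree. All hold, so the decomposition is valid with width 3 − 1 = 2.

Yes; width 2.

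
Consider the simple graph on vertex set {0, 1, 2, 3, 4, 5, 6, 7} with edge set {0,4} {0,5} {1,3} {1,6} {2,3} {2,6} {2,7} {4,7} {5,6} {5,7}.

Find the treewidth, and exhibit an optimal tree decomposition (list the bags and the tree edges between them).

Treewidth 2.
One such decomposition:
Bags: B1 = {1, 3, 6}  B2 = {2, 3, 6}  B3 = {2, 5, 6}  B4 = {2, 5, 7}  B5 = {0, 5, 7}  B6 = {0, 4, 7}
Tree: B1–B2, B2–B3, B3–B4, B4–B5, B5–B6

Each bag holds 3 vertices, so the decomposition has width 2, which upper-bounds the treewidth. The edges 1–3–2–6–1 form a cycle, so G is not a tree and its treewidth is at least 2. The upper and lower bounds meet at 2, so that is the treewidth.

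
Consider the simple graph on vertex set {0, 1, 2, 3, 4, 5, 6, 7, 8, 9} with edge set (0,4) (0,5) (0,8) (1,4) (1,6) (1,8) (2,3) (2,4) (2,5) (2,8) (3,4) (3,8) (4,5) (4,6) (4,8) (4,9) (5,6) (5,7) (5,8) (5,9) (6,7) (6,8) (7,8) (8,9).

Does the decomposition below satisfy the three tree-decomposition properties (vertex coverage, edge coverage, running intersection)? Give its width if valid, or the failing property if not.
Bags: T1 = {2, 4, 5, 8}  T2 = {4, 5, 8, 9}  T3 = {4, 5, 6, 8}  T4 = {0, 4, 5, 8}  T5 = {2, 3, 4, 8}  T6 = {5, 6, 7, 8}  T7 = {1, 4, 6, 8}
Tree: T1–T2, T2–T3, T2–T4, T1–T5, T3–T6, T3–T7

Every vertex of G appears in some bag (union = {0, 1, 2, 3, 4, 5, 6, 7, 8, 9}); every edge is covered by a bag; and for each vertex v the set of bags containing v is connected in the bag tree. The decomposition is therefore valid. The largest bag has 4 vertices, so the width is 3.

Yes; width 3.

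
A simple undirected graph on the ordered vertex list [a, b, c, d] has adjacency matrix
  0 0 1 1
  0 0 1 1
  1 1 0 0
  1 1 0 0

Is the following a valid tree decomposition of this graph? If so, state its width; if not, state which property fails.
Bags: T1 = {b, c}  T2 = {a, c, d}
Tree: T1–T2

No — edge (d,b) lies in no bag.

A tree decomposition must satisfy three properties: every vertex lies in some bag; for every edge, both endpoints lie together in some bag; and for every vertex, the bags containing it form a connected subtree. Here edge (d,b) lies in no bag, so the decomposition is invalid.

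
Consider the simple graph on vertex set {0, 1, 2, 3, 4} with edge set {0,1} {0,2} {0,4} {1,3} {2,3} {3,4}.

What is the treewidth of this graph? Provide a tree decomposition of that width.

Each bag holds 3 vertices, so the decomposition has width 2, which upper-bounds the treewidth. Since 1–3–4–0–1 is a cycle in G, G is not acyclic. Forests are exactly the graphs of treewidth ≤ 1, so tw(G) ≥ 2. Hence tw(G) = 2 exactly.

Treewidth 2.
One such decomposition:
Bags: B1 = {0, 1, 3}  B2 = {0, 3, 4}  B3 = {0, 2, 3}
Tree: B1–B2, B2–B3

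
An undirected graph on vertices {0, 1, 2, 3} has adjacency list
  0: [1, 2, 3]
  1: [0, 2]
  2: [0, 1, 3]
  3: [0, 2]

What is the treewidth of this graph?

A width-2 tree decomposition is:
Bags: B1 = {0, 1, 2}  B2 = {0, 2, 3}
Tree: B1–B2
Each bag holds 3 vertices, so the decomposition has width 2, which upper-bounds the treewidth. Conversely, {0, 1, 2} is a clique of size 3, and the vertices of any clique must share a bag in every tree decomposition; so some bag has ≥ 3 vertices and tw(G) ≥ 2. The upper and lower bounds meet at 2, so that is the treewidth.

2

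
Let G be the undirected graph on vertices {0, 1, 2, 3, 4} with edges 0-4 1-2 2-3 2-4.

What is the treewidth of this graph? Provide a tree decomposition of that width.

Each bag holds 2 vertices, so the decomposition has width 1, which upper-bounds the treewidth. Any graph with an edge has treewidth ≥ 1, and G has the edge 1–2. Therefore the treewidth is 1.

Treewidth 1.
One optimal decomposition is:
Bags: B1 = {1, 2}  B2 = {2, 3}  B3 = {2, 4}  B4 = {0, 4}
Tree: B1–B2, B2–B3, B3–B4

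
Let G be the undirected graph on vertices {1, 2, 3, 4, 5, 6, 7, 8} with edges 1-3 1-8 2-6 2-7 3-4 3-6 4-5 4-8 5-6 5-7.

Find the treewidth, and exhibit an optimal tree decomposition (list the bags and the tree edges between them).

Every bag has size at most 3, so the width is 3 − 1 = 2 and tw(G) ≤ 2. Since 2–7–5–6–2 is a cycle in G, G is not acyclic. Forests are exactly the graphs of treewidth ≤ 1, so tw(G) ≥ 2. Combining the bounds, tw(G) = 2.

Treewidth 2.
Bags: B1 = {2, 6, 7}  B2 = {5, 6, 7}  B3 = {3, 5, 6}  B4 = {3, 4, 5}  B5 = {1, 3, 4}  B6 = {1, 4, 8}
Tree: B1–B2, B2–B3, B3–B4, B4–B5, B5–B6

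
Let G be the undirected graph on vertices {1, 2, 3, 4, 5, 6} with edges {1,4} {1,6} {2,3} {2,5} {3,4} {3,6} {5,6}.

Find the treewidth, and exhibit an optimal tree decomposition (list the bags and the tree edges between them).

The largest bag has 3 vertices, giving width 2; this decomposition certifies tw(G) ≤ 2. Since 1–4–3–6–1 is a cycle in G, G is not acyclic. Forests are exactly the graphs of treewidth ≤ 1, so tw(G) ≥ 2. Hence tw(G) = 2 exactly.

Treewidth 2.
Bags: B1 = {1, 4, 6}  B2 = {3, 4, 6}  B3 = {3, 5, 6}  B4 = {2, 3, 5}
Tree: B1–B2, B2–B3, B3–B4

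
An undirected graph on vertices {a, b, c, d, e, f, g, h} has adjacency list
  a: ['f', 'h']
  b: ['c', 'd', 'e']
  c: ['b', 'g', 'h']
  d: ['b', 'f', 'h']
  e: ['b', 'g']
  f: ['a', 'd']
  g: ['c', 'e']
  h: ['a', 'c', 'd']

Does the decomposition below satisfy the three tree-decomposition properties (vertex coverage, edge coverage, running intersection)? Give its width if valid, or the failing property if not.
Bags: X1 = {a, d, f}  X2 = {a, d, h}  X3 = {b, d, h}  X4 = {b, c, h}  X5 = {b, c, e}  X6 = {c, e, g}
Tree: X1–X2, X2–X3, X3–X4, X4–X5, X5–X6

Vertex coverage: the bags together contain {a, b, c, d, e, f, g, h}, the full vertex set. Edge coverage: each edge of G has both endpoints in at least one bag. Running intersection: for every vertex, the bags containing it form a connected subtree. All three properties hold, so this is a valid tree decomposition of width max|bag| − 1 = 2, and hence tw(G) ≤ 2.

Yes; width 2.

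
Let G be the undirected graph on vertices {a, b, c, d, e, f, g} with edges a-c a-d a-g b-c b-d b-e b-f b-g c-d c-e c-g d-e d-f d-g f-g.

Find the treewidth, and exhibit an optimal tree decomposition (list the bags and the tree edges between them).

Treewidth 3.
Bags: B1 = {a, c, d, g}  B2 = {b, c, d, g}  B3 = {b, d, f, g}  B4 = {b, c, d, e}
Tree: B1–B2, B2–B3, B2–B4

The largest bag has 4 vertices, giving width 3; this decomposition certifies tw(G) ≤ 3. On the other hand G contains the 4-clique {a, c, d, g}. A clique must lie in a single bag of any decomposition, so no decomposition can have width below 3. Hence tw(G) = 3 exactly.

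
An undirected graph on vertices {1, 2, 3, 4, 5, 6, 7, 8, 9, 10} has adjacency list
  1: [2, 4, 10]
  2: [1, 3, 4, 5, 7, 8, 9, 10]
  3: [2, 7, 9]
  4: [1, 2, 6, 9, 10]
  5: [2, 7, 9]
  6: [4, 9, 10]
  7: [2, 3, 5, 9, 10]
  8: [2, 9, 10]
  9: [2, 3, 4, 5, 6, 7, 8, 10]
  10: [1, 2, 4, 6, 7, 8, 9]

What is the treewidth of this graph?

A width-3 tree decomposition is:
Bags: B1 = {2, 7, 9, 10}  B2 = {2, 4, 9, 10}  B3 = {2, 3, 7, 9}  B4 = {2, 5, 7, 9}  B5 = {1, 2, 4, 10}  B6 = {2, 8, 9, 10}  B7 = {4, 6, 9, 10}
Tree: B1–B2, B1–B3, B1–B4, B2–B5, B1–B6, B2–B7
The largest bag has 4 vertices, giving width 3; this decomposition certifies tw(G) ≤ 3. On the other hand G contains the 4-clique {1, 2, 4, 10}. A clique must lie in a single bag of any decomposition, so no decomposition can have width below 3. The upper and lower bounds meet at 3, so that is the treewidth.

3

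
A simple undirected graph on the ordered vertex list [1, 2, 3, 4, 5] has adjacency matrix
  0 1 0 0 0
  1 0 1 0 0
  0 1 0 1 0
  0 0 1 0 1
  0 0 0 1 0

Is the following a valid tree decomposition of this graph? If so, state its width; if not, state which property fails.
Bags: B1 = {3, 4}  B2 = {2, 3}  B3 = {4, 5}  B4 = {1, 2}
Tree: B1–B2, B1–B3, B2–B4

Yes; width 1.

Checking the three conditions: (i) the bags cover all of {1, 2, 3, 4, 5}; (ii) for each edge, some bag contains both endpoints; (iii) the bags containing any fixed vertex form a subtree. All hold, so the decomposition is valid with width 2 − 1 = 1.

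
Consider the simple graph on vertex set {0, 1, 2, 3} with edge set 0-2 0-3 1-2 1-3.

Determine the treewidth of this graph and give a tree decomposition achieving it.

Treewidth 2.
One such decomposition:
Bags: B1 = {0, 1, 2}  B2 = {0, 1, 3}
Tree: B1–B2

Each bag holds 3 vertices, so the decomposition has width 2, which upper-bounds the treewidth. For the lower bound, G contains the cycle 0–2–1–3–0, so G is not a forest; only forests have treewidth ≤ 1, hence tw(G) ≥ 2. Therefore the treewidth is 2.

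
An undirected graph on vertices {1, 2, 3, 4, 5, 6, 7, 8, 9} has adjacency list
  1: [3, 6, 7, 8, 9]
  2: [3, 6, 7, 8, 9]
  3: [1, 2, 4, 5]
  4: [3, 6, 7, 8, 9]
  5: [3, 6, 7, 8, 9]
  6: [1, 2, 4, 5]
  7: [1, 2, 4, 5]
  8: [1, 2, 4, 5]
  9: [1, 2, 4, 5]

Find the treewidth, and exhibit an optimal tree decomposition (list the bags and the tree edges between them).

Each bag holds 5 vertices, so the decomposition has width 4, which upper-bounds the treewidth. For the lower bound: the 5 vertex sets {1,3}, {5,8}, {2,6}, {4}, {7} are disjoint, each induces a connected subgraph, and every pair is joined by at least one edge of G. Contracting each set to a single vertex therefore yields K_{5} as a minor, and since treewidth is minor-monotone, tw(G) ≥ tw(K_{5}) = 4. Hence tw(G) = 4 exactly.

Treewidth 4.
One such decomposition:
Bags: B1 = {1, 2, 3, 4, 5}  B2 = {1, 2, 4, 5, 8}  B3 = {1, 2, 4, 5, 6}  B4 = {1, 2, 4, 5, 7}  B5 = {1, 2, 4, 5, 9}
Tree: B1–B2, B2–B3, B3–B4, B4–B5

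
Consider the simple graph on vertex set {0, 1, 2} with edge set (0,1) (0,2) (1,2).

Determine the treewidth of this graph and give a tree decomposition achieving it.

A single bag containing all 3 vertices is trivially a valid decomposition of width 2. Conversely, {0, 1, 2} is a clique of size 3, and the vertices of any clique must share a bag in every tree decomposition; so some bag has ≥ 3 vertices and tw(G) ≥ 2. The upper and lower bounds meet at 2, so that is the treewidth.

Treewidth 2.
Bags: B1 = {0, 1, 2}
Tree: (single bag)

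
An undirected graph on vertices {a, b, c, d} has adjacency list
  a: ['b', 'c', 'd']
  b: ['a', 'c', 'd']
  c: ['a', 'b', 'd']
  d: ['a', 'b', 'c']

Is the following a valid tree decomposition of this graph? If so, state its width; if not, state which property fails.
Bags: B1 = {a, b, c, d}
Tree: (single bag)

Yes; width 3.

Every vertex of G appears in some bag (union = {a, b, c, d}); every edge is covered by a bag; and for each vertex v the set of bags containing v is connected in the bag tree. The decomposition is therefore valid. The largest bag has 4 vertices, so the width is 3.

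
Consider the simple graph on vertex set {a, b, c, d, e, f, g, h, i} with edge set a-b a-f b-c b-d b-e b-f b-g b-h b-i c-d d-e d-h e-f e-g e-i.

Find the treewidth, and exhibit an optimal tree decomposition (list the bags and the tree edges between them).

The largest bag has 3 vertices, giving width 2; this decomposition certifies tw(G) ≤ 2. On the other hand G contains the 3-clique {b, d, e}. A clique must lie in a single bag of any decomposition, so no decomposition can have width below 2. The upper and lower bounds meet at 2, so that is the treewidth.

Treewidth 2.
One such decomposition:
Bags: B1 = {b, e, f}  B2 = {b, d, e}  B3 = {b, c, d}  B4 = {a, b, f}  B5 = {b, e, i}  B6 = {b, e, g}  B7 = {b, d, h}
Tree: B1–B2, B2–B3, B1–B4, B2–B5, B2–B6, B2–B7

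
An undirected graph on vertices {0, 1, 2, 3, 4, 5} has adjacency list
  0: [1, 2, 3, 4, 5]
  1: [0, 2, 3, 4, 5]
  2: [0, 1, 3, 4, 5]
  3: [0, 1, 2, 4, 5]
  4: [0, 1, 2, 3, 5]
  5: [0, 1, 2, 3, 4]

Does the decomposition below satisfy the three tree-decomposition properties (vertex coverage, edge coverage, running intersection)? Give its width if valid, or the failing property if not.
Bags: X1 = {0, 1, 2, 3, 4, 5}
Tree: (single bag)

Yes; width 5.

Checking the three conditions: (i) the bags cover all of {0, 1, 2, 3, 4, 5}; (ii) for each edge, some bag contains both endpoints; (iii) the bags containing any fixed vertex form a subtree. All hold, so the decomposition is valid with width 6 − 1 = 5.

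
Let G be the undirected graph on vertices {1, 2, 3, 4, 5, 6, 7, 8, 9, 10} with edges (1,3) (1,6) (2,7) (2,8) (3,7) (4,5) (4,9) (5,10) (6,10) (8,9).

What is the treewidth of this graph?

2

A width-2 tree decomposition is:
Bags: B1 = {1, 3, 7}  B2 = {1, 2, 7}  B3 = {1, 2, 8}  B4 = {1, 8, 9}  B5 = {1, 4, 9}  B6 = {1, 4, 5}  B7 = {1, 5, 10}  B8 = {1, 6, 10}
Tree: B1–B2, B2–B3, B3–B4, B4–B5, B5–B6, B6–B7, B7–B8
Each bag holds 3 vertices, so the decomposition has width 2, which upper-bounds the treewidth. Since 1–3–7–2–8–9–4–5–10–6–1 is a cycle in G, G is not acyclic. Forests are exactly the graphs of treewidth ≤ 1, so tw(G) ≥ 2. Therefore the treewidth is 2.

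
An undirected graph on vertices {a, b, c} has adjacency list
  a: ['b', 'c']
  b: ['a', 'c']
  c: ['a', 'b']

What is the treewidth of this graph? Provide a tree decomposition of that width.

A single bag containing all 3 vertices is trivially a valid decomposition of width 2. On the other hand G contains the 3-clique {a, b, c}. A clique must lie in a single bag of any decomposition, so no decomposition can have width below 2. The upper and lower bounds meet at 2, so that is the treewidth.

Treewidth 2.
One such decomposition:
Bags: B1 = {a, b, c}
Tree: (single bag)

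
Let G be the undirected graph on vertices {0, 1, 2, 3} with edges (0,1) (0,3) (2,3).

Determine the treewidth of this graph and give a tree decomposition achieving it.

Treewidth 1.
One such decomposition:
Bags: B1 = {0, 1}  B2 = {0, 3}  B3 = {2, 3}
Tree: B1–B2, B2–B3

The largest bag has 2 vertices, giving width 1; this decomposition certifies tw(G) ≤ 1. G has an edge, so its treewidth is at least 1. The upper and lower bounds meet at 1, so that is the treewidth.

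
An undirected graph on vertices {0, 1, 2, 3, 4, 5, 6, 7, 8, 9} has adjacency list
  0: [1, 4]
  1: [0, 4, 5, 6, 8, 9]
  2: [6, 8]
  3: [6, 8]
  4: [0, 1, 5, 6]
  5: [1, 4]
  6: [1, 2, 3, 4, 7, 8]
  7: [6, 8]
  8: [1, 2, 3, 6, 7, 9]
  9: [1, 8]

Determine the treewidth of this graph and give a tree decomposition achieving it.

Treewidth 2.
One such decomposition:
Bags: B1 = {1, 6, 8}  B2 = {1, 4, 6}  B3 = {0, 1, 4}  B4 = {1, 4, 5}  B5 = {1, 8, 9}  B6 = {2, 6, 8}  B7 = {3, 6, 8}  B8 = {6, 7, 8}
Tree: B1–B2, B2–B3, B3–B4, B1–B5, B1–B6, B6–B7, B1–B8

The largest bag has 3 vertices, giving width 2; this decomposition certifies tw(G) ≤ 2. Conversely, {1, 8, 9} is a clique of size 3, and the vertices of any clique must share a bag in every tree decomposition; so some bag has ≥ 3 vertices and tw(G) ≥ 2. Hence tw(G) = 2 exactly.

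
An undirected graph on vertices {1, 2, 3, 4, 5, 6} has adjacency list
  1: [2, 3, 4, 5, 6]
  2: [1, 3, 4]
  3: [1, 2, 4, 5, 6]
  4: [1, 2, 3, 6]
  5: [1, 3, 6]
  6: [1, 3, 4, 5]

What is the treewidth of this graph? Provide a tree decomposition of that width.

The largest bag has 4 vertices, giving width 3; this decomposition certifies tw(G) ≤ 3. Conversely, {1, 2, 3, 4} is a clique of size 4, and the vertices of any clique must share a bag in every tree decomposition; so some bag has ≥ 4 vertices and tw(G) ≥ 3. Combining the bounds, tw(G) = 3.

Treewidth 3.
One optimal decomposition is:
Bags: B1 = {1, 3, 4, 6}  B2 = {1, 2, 3, 4}  B3 = {1, 3, 5, 6}
Tree: B1–B2, B1–B3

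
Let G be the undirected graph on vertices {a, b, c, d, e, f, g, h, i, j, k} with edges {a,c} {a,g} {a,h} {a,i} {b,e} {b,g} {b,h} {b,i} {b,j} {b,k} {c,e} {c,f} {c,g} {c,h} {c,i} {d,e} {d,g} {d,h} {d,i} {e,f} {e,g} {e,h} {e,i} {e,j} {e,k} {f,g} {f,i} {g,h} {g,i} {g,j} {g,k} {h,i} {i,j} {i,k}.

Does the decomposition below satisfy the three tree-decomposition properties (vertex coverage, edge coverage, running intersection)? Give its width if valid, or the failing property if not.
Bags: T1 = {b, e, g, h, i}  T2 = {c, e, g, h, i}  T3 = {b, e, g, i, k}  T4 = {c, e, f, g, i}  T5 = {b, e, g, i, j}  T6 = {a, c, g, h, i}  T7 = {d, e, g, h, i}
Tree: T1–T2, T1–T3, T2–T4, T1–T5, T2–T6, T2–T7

Vertex coverage: the bags together contain {a, b, c, d, e, f, g, h, i, j, k}, the full vertex set. Edge coverage: each edge of G has both endpoints in at least one bag. Running intersection: for every vertex, the bags containing it form a connected subtree. All three properties hold, so this is a valid tree decomposition of width max|bag| − 1 = 4, and hence tw(G) ≤ 4.

Yes; width 4.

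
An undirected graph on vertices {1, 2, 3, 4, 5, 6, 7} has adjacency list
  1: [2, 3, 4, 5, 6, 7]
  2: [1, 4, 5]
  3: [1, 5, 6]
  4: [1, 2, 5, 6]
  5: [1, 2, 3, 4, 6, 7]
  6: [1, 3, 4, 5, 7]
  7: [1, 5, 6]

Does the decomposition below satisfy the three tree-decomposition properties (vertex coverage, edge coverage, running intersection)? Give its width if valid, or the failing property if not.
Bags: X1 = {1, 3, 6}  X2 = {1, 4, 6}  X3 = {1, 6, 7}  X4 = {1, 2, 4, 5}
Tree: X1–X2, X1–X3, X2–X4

No — edge (3,5) lies in no bag.

A tree decomposition must satisfy three properties: every vertex lies in some bag; for every edge, both endpoints lie together in some bag; and for every vertex, the bags containing it form a connected subtree. Here edge (3,5) lies in no bag, so the decomposition is invalid.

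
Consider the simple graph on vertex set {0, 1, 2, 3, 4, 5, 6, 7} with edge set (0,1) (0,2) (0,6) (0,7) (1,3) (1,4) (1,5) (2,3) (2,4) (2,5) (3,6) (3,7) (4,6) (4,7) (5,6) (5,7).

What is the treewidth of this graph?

A width-4 tree decomposition is:
Bags: B1 = {1, 2, 4, 6, 7}  B2 = {1, 2, 5, 6, 7}  B3 = {0, 1, 2, 6, 7}  B4 = {1, 2, 3, 6, 7}
Tree: B1–B2, B2–B3, B3–B4
The largest bag has 5 vertices, giving width 4; this decomposition certifies tw(G) ≤ 4. For the lower bound: the 5 vertex sets {2,4}, {5,6}, {0,1}, {7}, {3} are disjoint, each induces a connected subgraph, and every pair is joined by at least one edge of G. Contracting each set to a single vertex therefore yields K_{5} as a minor, and since treewidth is minor-monotone, tw(G) ≥ tw(K_{5}) = 4. Hence tw(G) = 4 exactly.

4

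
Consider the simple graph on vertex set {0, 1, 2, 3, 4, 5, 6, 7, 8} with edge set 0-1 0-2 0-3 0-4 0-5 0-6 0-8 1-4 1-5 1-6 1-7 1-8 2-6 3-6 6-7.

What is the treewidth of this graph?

A width-2 tree decomposition is:
Bags: B1 = {0, 1, 6}  B2 = {0, 3, 6}  B3 = {0, 1, 4}  B4 = {1, 6, 7}  B5 = {0, 1, 8}  B6 = {0, 2, 6}  B7 = {0, 1, 5}
Tree: B1–B2, B1–B3, B1–B4, B3–B5, B2–B6, B3–B7
The largest bag has 3 vertices, giving width 2; this decomposition certifies tw(G) ≤ 2. On the other hand G contains the 3-clique {0, 1, 8}. A clique must lie in a single bag of any decomposition, so no decomposition can have width below 2. Therefore the treewidth is 2.

2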